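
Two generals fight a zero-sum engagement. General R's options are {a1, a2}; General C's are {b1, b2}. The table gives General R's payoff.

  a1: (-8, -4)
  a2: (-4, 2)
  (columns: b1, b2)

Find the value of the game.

Row minima: a1 → -8, a2 → -4; maximin = -4.
Column maxima: b1 → -4, b2 → 2; minimax = -4.
Since maximin = minimax = -4, there is a saddle point and the value is -4.

-4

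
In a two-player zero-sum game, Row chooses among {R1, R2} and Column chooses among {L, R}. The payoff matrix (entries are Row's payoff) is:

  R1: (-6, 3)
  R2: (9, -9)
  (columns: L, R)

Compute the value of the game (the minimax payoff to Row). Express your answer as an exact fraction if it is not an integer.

Row minima: R1 → -6, R2 → -9; maximin = -6.
Column maxima: L → 9, R → 3; minimax = 3.
-6 ≠ 3, so there is no saddle point; optimal play is mixed.
Let Row play R1 with probability p. Expected payoff against L: (-6)p + 9(1−p) = −15p + 9; against R: 3p + (-9)(1−p) = 12p − 9.
Setting these equal: −15p + 9 = 12p − 9 ⇒ −27p = -18 ⇒ p = 2/3, and the value is (-15)·(2/3) + 9 = -1.
For Column: with q = P(L), equating R1's and R2's payoffs gives −9q + 3 = 18q − 9 ⇒ q = 4/9.

-1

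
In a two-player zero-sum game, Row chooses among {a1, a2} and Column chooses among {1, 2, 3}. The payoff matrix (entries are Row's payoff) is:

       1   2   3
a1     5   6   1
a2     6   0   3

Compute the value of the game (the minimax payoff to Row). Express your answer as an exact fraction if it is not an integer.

9/4

Row minima: a1 → 1, a2 → 0; maximin = 1.
Column maxima: 1 → 6, 2 → 6, 3 → 3; minimax = 3.
1 ≠ 3, so there is no saddle point; optimal play is mixed.
1 is strictly dominated by 3 (it gives Row strictly more in every row), so Column never plays it.
On the remaining 2×2 (a1, a2 vs 2, 3):
Let Row play a1 with probability p. Expected payoff against 2: 6p + 0(1−p) = 6p; against 3: 1p + 3(1−p) = −2p + 3.
Setting these equal: 6p = −2p + 3 ⇒ 8p = 3 ⇒ p = 3/8, and the value is (6)·(3/8) = 9/4.
For Column: with q = P(2), equating a1's and a2's payoffs gives 5q + 1 = −3q + 3 ⇒ q = 1/4.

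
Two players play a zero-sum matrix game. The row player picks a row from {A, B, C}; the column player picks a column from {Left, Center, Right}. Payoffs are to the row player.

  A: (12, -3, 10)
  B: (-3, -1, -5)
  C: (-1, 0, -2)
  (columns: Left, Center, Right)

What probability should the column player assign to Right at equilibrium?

Row minima: A → -3, B → -5, C → -2; maximin = -2.
Column maxima: Left → 12, Center → 0, Right → 10; minimax = 0.
-2 ≠ 0, so there is no saddle point; optimal play is mixed.
B is strictly dominated by C, so the row player never plays it.
Left is strictly dominated by Right (it gives the row player strictly more in every row), so the column player never plays it.
On the remaining 2×2 (A, C vs Center, Right):
Let the row player play A with probability p. Expected payoff against Center: (-3)p + 0(1−p) = −3p; against Right: 10p + (-2)(1−p) = 12p − 2.
Setting these equal: −3p = 12p − 2 ⇒ −15p = -2 ⇒ p = 2/15, and the value is (-3)·(2/15) = -2/5.
For the column player: with q = P(Center), equating A's and C's payoffs gives −13q + 10 = 2q − 2 ⇒ q = 4/5.

1/5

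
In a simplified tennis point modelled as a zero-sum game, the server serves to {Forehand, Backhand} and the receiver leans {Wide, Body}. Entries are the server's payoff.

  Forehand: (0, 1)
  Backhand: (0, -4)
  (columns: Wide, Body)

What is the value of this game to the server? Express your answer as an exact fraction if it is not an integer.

Row minima: Forehand → 0, Backhand → -4; maximin = 0.
Column maxima: Wide → 0, Body → 1; minimax = 0.
Since maximin = minimax = 0, there is a saddle point and the value is 0.

0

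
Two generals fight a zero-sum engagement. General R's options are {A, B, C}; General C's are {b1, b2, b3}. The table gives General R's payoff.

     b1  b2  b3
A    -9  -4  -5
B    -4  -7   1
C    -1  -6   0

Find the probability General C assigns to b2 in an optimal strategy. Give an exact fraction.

4/5

Row minima: A → -9, B → -7, C → -6; maximin = -6.
Column maxima: b1 → -1, b2 → -4, b3 → 1; minimax = -4.
-6 ≠ -4, so there is no saddle point; optimal play is mixed.
b3 is strictly dominated by b1 (it gives General R strictly more in every row), so General C never plays it.
With b3 eliminated, B is strictly dominated by C (C gives General R strictly more in every remaining column), so General R never plays it.
On the remaining 2×2 (A, C vs b1, b2):
Let General R play A with probability p. Expected payoff against b1: (-9)p + (-1)(1−p) = −8p − 1; against b2: (-4)p + (-6)(1−p) = 2p − 6.
Setting these equal: −8p − 1 = 2p − 6 ⇒ −10p = -5 ⇒ p = 1/2, and the value is (-8)·(1/2) − 1 = -5.
For General C: with q = P(b1), equating A's and C's payoffs gives −5q − 4 = 5q − 6 ⇒ q = 1/5.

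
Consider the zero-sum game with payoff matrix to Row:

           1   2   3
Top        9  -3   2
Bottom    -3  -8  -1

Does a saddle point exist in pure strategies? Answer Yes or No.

Row minima: Top → -3, Bottom → -8; maximin = -3.
Column maxima: 1 → 9, 2 → -3, 3 → 2; minimax = -3.
maximin = minimax = -3, so a saddle point exists.

Yes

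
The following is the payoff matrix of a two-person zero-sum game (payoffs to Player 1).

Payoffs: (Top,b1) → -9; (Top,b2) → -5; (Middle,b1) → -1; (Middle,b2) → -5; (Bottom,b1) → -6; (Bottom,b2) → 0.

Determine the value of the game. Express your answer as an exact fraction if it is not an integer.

-3

Row minima: Top → -9, Middle → -5, Bottom → -6; maximin = -5.
Column maxima: b1 → -1, b2 → 0; minimax = -1.
-5 ≠ -1, so there is no saddle point; optimal play is mixed.
Top is strictly dominated by Bottom, so Player 1 never plays it.
On the remaining 2×2 (Middle, Bottom vs b1, b2):
Let Player 1 play Middle with probability p. Expected payoff against b1: (-1)p + (-6)(1−p) = 5p − 6; against b2: (-5)p + 0(1−p) = −5p.
Setting these equal: 5p − 6 = −5p ⇒ 10p = 6 ⇒ p = 3/5, and the value is (5)·(3/5) − 6 = -3.
For Player 2: with q = P(b1), equating Middle's and Bottom's payoffs gives 4q − 5 = −6q ⇒ q = 1/2.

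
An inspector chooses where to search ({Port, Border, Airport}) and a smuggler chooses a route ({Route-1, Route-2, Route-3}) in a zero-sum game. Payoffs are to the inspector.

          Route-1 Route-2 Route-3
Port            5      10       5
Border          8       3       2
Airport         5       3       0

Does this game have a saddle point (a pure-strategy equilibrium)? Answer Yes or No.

Yes

Row minima: Port → 5, Border → 2, Airport → 0; maximin = 5.
Column maxima: Route-1 → 8, Route-2 → 10, Route-3 → 5; minimax = 5.
maximin = minimax = 5, so a saddle point exists.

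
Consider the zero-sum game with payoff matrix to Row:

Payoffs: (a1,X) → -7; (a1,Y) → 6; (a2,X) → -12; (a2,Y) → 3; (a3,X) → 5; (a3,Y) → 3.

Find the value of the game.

17/5

Row minima: a1 → -7, a2 → -12, a3 → 3; maximin = 3.
Column maxima: X → 5, Y → 6; minimax = 5.
3 ≠ 5, so there is no saddle point; optimal play is mixed.
a2 is strictly dominated by a1, so Row never plays it.
On the remaining 2×2 (a1, a3 vs X, Y):
Let Row play a1 with probability p. Expected payoff against X: (-7)p + 5(1−p) = −12p + 5; against Y: 6p + 3(1−p) = 3p + 3.
Setting these equal: −12p + 5 = 3p + 3 ⇒ −15p = -2 ⇒ p = 2/15, and the value is (-12)·(2/15) + 5 = 17/5.
For Column: with q = P(X), equating a1's and a3's payoffs gives −13q + 6 = 2q + 3 ⇒ q = 1/5.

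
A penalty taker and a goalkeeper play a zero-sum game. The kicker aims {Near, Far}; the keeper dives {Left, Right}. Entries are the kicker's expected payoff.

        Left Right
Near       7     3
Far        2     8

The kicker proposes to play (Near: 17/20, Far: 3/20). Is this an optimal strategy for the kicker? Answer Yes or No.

Against Left this mix gives (17/20)·7 + (3/20)·2 = 25/4.
Against Right this mix gives (17/20)·3 + (3/20)·8 = 15/4.
The keeper will play Right, holding the kicker to 15/4. Shifting weight toward the row that does better against Right would raise this floor (the equalizing mix achieves 5 against both Right and Left), so the proposed strategy is not optimal.

No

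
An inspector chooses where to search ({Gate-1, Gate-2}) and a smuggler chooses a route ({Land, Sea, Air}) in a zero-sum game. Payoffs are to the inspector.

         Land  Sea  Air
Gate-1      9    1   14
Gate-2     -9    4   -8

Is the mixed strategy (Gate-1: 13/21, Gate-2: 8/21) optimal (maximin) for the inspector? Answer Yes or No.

Against Land this mix gives (13/21)·9 + (8/21)·(-9) = 15/7.
Against Sea this mix gives (13/21)·1 + (8/21)·4 = 15/7.
Against Air this mix gives (13/21)·14 + (8/21)·(-8) = 118/21.
All of the smuggler's active replies (Land, Sea) yield 15/7, and no column does worse for the inspector. The mix makes the smuggler indifferent and guarantees 15/7, so it is optimal.

Yes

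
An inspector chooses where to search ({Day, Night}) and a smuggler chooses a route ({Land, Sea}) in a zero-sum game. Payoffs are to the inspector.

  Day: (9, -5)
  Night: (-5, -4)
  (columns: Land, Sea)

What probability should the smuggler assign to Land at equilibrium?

1/15

Row minima: Day → -5, Night → -5; maximin = -5.
Column maxima: Land → 9, Sea → -4; minimax = -4.
-5 ≠ -4, so there is no saddle point; optimal play is mixed.
Let the inspector play Day with probability p. Expected payoff against Land: 9p + (-5)(1−p) = 14p − 5; against Sea: (-5)p + (-4)(1−p) = −p − 4.
Setting these equal: 14p − 5 = −p − 4 ⇒ 15p = 1 ⇒ p = 1/15, and the value is (14)·(1/15) − 5 = -61/15.
For the smuggler: with q = P(Land), equating Day's and Night's payoffs gives 14q − 5 = −q − 4 ⇒ q = 1/15.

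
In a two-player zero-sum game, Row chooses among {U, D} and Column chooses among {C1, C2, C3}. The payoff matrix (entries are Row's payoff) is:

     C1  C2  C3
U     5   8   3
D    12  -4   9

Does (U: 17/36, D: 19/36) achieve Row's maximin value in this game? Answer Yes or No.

Against C1 this mix gives (17/36)·5 + (19/36)·12 = 313/36.
Against C2 this mix gives (17/36)·8 + (19/36)·(-4) = 5/3.
Against C3 this mix gives (17/36)·3 + (19/36)·9 = 37/6.
Column will play C2, holding Row to 5/3. Shifting weight toward the row that does better against C2 would raise this floor (the equalizing mix achieves 14/3 against both C2 and C3), so the proposed strategy is not optimal.

No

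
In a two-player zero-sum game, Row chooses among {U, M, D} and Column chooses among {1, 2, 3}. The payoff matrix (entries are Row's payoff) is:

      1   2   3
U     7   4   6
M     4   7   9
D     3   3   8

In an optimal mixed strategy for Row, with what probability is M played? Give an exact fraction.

1/2

Row minima: U → 4, M → 4, D → 3; maximin = 4.
Column maxima: 1 → 7, 2 → 7, 3 → 9; minimax = 7.
4 ≠ 7, so there is no saddle point; optimal play is mixed.
D is strictly dominated by M, so Row never plays it.
3 is strictly dominated by 2 (it gives Row strictly more in every row), so Column never plays it.
On the remaining 2×2 (U, M vs 1, 2):
Let Row play U with probability p. Expected payoff against 1: 7p + 4(1−p) = 3p + 4; against 2: 4p + 7(1−p) = −3p + 7.
Setting these equal: 3p + 4 = −3p + 7 ⇒ 6p = 3 ⇒ p = 1/2, and the value is (3)·(1/2) + 4 = 11/2.
For Column: with q = P(1), equating U's and M's payoffs gives 3q + 4 = −3q + 7 ⇒ q = 1/2.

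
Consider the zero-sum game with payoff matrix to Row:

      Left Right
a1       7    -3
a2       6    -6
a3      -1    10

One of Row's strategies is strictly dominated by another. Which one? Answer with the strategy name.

a1 gives a strictly higher payoff than a2 against every column: 7 > 6, -3 > -6.
So a2 is strictly dominated and Row never plays it.

a2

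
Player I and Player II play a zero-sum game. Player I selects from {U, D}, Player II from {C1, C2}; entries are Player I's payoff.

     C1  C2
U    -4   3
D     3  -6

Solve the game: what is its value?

-15/16

Row minima: U → -4, D → -6; maximin = -4.
Column maxima: C1 → 3, C2 → 3; minimax = 3.
-4 ≠ 3, so there is no saddle point; optimal play is mixed.
Let Player I play U with probability p. Expected payoff against C1: (-4)p + 3(1−p) = −7p + 3; against C2: 3p + (-6)(1−p) = 9p − 6.
Setting these equal: −7p + 3 = 9p − 6 ⇒ −16p = -9 ⇒ p = 9/16, and the value is (-7)·(9/16) + 3 = -15/16.
For Player II: with q = P(C1), equating U's and D's payoffs gives −7q + 3 = 9q − 6 ⇒ q = 9/16.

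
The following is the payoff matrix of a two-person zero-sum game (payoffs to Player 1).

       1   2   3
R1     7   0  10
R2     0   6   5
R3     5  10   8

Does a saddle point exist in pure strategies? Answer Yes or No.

Row minima: R1 → 0, R2 → 0, R3 → 5; maximin = 5.
Column maxima: 1 → 7, 2 → 10, 3 → 10; minimax = 7.
5 ≠ 7, so no pure-strategy equilibrium exists.

No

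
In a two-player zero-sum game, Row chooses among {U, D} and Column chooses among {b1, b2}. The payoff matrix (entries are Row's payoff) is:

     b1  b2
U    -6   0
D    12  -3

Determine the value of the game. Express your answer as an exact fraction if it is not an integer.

Row minima: U → -6, D → -3; maximin = -3.
Column maxima: b1 → 12, b2 → 0; minimax = 0.
-3 ≠ 0, so there is no saddle point; optimal play is mixed.
Let Row play U with probability p. Expected payoff against b1: (-6)p + 12(1−p) = −18p + 12; against b2: 0p + (-3)(1−p) = 3p − 3.
Setting these equal: −18p + 12 = 3p − 3 ⇒ −21p = -15 ⇒ p = 5/7, and the value is (-18)·(5/7) + 12 = -6/7.
For Column: with q = P(b1), equating U's and D's payoffs gives −6q = 15q − 3 ⇒ q = 1/7.

-6/7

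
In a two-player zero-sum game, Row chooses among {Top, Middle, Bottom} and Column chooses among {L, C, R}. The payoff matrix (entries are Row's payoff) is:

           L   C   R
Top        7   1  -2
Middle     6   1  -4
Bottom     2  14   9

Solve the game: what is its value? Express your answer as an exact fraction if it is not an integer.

Row minima: Top → -2, Middle → -4, Bottom → 2; maximin = 2.
Column maxima: L → 7, C → 14, R → 9; minimax = 7.
2 ≠ 7, so there is no saddle point; optimal play is mixed.
C is strictly dominated by R (it gives Row strictly more in every row), so Column never plays it.
With C eliminated, Middle is strictly dominated by Top (Top gives Row strictly more in every remaining column), so Row never plays it.
On the remaining 2×2 (Top, Bottom vs L, R):
Let Row play Top with probability p. Expected payoff against L: 7p + 2(1−p) = 5p + 2; against R: (-2)p + 9(1−p) = −11p + 9.
Setting these equal: 5p + 2 = −11p + 9 ⇒ 16p = 7 ⇒ p = 7/16, and the value is (5)·(7/16) + 2 = 67/16.
For Column: with q = P(L), equating Top's and Bottom's payoffs gives 9q − 2 = −7q + 9 ⇒ q = 11/16.

67/16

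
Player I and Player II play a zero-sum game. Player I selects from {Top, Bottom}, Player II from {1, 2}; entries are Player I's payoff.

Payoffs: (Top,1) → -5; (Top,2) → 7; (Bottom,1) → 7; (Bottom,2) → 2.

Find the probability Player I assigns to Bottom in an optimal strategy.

12/17

Row minima: Top → -5, Bottom → 2; maximin = 2.
Column maxima: 1 → 7, 2 → 7; minimax = 7.
2 ≠ 7, so there is no saddle point; optimal play is mixed.
Let Player I play Top with probability p. Expected payoff against 1: (-5)p + 7(1−p) = −12p + 7; against 2: 7p + 2(1−p) = 5p + 2.
Setting these equal: −12p + 7 = 5p + 2 ⇒ −17p = -5 ⇒ p = 5/17, and the value is (-12)·(5/17) + 7 = 59/17.
For Player II: with q = P(1), equating Top's and Bottom's payoffs gives −12q + 7 = 5q + 2 ⇒ q = 5/17.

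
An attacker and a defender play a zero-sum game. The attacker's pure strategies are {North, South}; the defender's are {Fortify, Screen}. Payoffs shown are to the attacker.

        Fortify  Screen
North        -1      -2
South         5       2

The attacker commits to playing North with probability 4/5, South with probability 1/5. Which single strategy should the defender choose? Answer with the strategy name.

Screen

If the defender plays Fortify, the attacker's expected payoff is (4/5)·(-1) + (1/5)·5 = 1/5.
If the defender plays Screen, the attacker's expected payoff is (4/5)·(-2) + (1/5)·2 = -6/5.
The defender minimizes the attacker's payoff; the smallest is -6/5, so the best response is Screen.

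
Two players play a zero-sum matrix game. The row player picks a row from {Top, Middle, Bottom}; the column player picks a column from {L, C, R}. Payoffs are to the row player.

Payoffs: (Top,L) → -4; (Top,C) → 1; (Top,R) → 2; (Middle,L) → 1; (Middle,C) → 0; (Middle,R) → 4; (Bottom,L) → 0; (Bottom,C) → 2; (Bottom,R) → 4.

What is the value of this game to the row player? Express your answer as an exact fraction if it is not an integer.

Row minima: Top → -4, Middle → 0, Bottom → 0; maximin = 0.
Column maxima: L → 1, C → 2, R → 4; minimax = 1.
0 ≠ 1, so there is no saddle point; optimal play is mixed.
Top is strictly dominated by Bottom, so the row player never plays it.
R is strictly dominated by L (it gives the row player strictly more in every row), so the column player never plays it.
On the remaining 2×2 (Middle, Bottom vs L, C):
Let the row player play Middle with probability p. Expected payoff against L: 1p + 0(1−p) = p; against C: 0p + 2(1−p) = −2p + 2.
Setting these equal: p = −2p + 2 ⇒ 3p = 2 ⇒ p = 2/3, and the value is (1)·(2/3) = 2/3.
For the column player: with q = P(L), equating Middle's and Bottom's payoffs gives q = −2q + 2 ⇒ q = 2/3.

2/3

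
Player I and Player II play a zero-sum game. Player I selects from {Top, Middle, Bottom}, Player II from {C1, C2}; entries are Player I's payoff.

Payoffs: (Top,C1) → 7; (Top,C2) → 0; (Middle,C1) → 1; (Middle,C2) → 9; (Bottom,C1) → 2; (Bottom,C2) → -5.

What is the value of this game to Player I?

21/5

Row minima: Top → 0, Middle → 1, Bottom → -5; maximin = 1.
Column maxima: C1 → 7, C2 → 9; minimax = 7.
1 ≠ 7, so there is no saddle point; optimal play is mixed.
Bottom is strictly dominated by Top, so Player I never plays it.
On the remaining 2×2 (Top, Middle vs C1, C2):
Let Player I play Top with probability p. Expected payoff against C1: 7p + 1(1−p) = 6p + 1; against C2: 0p + 9(1−p) = −9p + 9.
Setting these equal: 6p + 1 = −9p + 9 ⇒ 15p = 8 ⇒ p = 8/15, and the value is (6)·(8/15) + 1 = 21/5.
For Player II: with q = P(C1), equating Top's and Middle's payoffs gives 7q = −8q + 9 ⇒ q = 3/5.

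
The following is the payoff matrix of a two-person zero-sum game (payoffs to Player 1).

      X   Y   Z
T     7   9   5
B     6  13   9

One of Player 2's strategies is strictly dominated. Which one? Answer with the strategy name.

X holds Player 1's payoff strictly below Y in every row: 7 < 9, 6 < 13.
So Y is strictly dominated for Player 2.

Y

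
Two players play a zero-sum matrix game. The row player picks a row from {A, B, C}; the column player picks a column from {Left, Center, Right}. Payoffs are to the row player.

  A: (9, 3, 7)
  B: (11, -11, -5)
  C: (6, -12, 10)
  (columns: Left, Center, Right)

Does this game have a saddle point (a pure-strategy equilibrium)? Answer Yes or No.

Yes

Row minima: A → 3, B → -11, C → -12; maximin = 3.
Column maxima: Left → 11, Center → 3, Right → 10; minimax = 3.
maximin = minimax = 3, so a saddle point exists.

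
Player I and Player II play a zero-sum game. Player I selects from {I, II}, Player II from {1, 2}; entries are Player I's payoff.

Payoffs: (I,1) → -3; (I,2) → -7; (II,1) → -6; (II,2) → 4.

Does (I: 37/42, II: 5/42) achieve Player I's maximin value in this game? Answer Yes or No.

No

Against 1 this mix gives (37/42)·(-3) + (5/42)·(-6) = -47/14.
Against 2 this mix gives (37/42)·(-7) + (5/42)·4 = -239/42.
Player II will play 2, holding Player I to -239/42. Shifting weight toward the row that does better against 2 would raise this floor (the equalizing mix achieves -27/7 against both 2 and 1), so the proposed strategy is not optimal.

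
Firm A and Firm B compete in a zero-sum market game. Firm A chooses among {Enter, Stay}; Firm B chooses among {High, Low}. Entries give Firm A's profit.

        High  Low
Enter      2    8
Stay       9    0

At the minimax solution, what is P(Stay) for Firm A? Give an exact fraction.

2/5

Row minima: Enter → 2, Stay → 0; maximin = 2.
Column maxima: High → 9, Low → 8; minimax = 8.
2 ≠ 8, so there is no saddle point; optimal play is mixed.
Let Firm A play Enter with probability p. Expected payoff against High: 2p + 9(1−p) = −7p + 9; against Low: 8p + 0(1−p) = 8p.
Setting these equal: −7p + 9 = 8p ⇒ −15p = -9 ⇒ p = 3/5, and the value is (-7)·(3/5) + 9 = 24/5.
For Firm B: with q = P(High), equating Enter's and Stay's payoffs gives −6q + 8 = 9q ⇒ q = 8/15.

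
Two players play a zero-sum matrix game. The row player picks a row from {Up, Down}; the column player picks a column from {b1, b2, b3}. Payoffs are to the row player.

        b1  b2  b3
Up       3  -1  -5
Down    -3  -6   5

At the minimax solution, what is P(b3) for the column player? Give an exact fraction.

Row minima: Up → -5, Down → -6; maximin = -5.
Column maxima: b1 → 3, b2 → -1, b3 → 5; minimax = -1.
-5 ≠ -1, so there is no saddle point; optimal play is mixed.
b1 is strictly dominated by b2 (it gives the row player strictly more in every row), so the column player never plays it.
On the remaining 2×2 (Up, Down vs b2, b3):
Let the row player play Up with probability p. Expected payoff against b2: (-1)p + (-6)(1−p) = 5p − 6; against b3: (-5)p + 5(1−p) = −10p + 5.
Setting these equal: 5p − 6 = −10p + 5 ⇒ 15p = 11 ⇒ p = 11/15, and the value is (5)·(11/15) − 6 = -7/3.
For the column player: with q = P(b2), equating Up's and Down's payoffs gives 4q − 5 = −11q + 5 ⇒ q = 2/3.

1/3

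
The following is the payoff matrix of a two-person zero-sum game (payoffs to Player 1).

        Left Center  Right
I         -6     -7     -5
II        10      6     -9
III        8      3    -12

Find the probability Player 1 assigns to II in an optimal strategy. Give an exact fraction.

Row minima: I → -7, II → -9, III → -12; maximin = -7.
Column maxima: Left → 10, Center → 6, Right → -5; minimax = -5.
-7 ≠ -5, so there is no saddle point; optimal play is mixed.
III is strictly dominated by II, so Player 1 never plays it.
Left is strictly dominated by Center (it gives Player 1 strictly more in every row), so Player 2 never plays it.
On the remaining 2×2 (I, II vs Center, Right):
Let Player 1 play I with probability p. Expected payoff against Center: (-7)p + 6(1−p) = −13p + 6; against Right: (-5)p + (-9)(1−p) = 4p − 9.
Setting these equal: −13p + 6 = 4p − 9 ⇒ −17p = -15 ⇒ p = 15/17, and the value is (-13)·(15/17) + 6 = -93/17.
For Player 2: with q = P(Center), equating I's and II's payoffs gives −2q − 5 = 15q − 9 ⇒ q = 4/17.

2/17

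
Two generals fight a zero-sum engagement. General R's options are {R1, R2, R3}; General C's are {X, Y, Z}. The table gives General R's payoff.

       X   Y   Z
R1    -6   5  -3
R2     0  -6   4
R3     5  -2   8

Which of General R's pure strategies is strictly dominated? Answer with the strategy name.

R2

R3 gives a strictly higher payoff than R2 against every column: 5 > 0, -2 > -6, 8 > 4.
So R2 is strictly dominated and General R never plays it.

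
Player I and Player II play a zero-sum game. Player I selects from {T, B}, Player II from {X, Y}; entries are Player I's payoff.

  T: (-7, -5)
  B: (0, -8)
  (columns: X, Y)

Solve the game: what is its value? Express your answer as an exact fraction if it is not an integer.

Row minima: T → -7, B → -8; maximin = -7.
Column maxima: X → 0, Y → -5; minimax = -5.
-7 ≠ -5, so there is no saddle point; optimal play is mixed.
Let Player I play T with probability p. Expected payoff against X: (-7)p + 0(1−p) = −7p; against Y: (-5)p + (-8)(1−p) = 3p − 8.
Setting these equal: −7p = 3p − 8 ⇒ −10p = -8 ⇒ p = 4/5, and the value is (-7)·(4/5) = -28/5.
For Player II: with q = P(X), equating T's and B's payoffs gives −2q − 5 = 8q − 8 ⇒ q = 3/10.

-28/5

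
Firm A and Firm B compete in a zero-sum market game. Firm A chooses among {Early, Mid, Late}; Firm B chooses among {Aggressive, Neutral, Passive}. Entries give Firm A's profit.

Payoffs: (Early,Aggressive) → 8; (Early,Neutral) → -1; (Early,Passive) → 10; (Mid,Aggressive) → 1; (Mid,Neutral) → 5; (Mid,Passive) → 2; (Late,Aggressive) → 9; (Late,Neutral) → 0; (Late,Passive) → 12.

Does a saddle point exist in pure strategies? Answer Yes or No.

No

Row minima: Early → -1, Mid → 1, Late → 0; maximin = 1.
Column maxima: Aggressive → 9, Neutral → 5, Passive → 12; minimax = 5.
1 ≠ 5, so no pure-strategy equilibrium exists.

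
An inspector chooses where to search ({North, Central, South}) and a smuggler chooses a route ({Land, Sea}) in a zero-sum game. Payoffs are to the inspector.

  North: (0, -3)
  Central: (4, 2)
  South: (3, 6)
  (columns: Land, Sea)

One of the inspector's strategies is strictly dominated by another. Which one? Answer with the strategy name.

North

Central gives a strictly higher payoff than North against every column: 4 > 0, 2 > -3.
So North is strictly dominated and the inspector never plays it.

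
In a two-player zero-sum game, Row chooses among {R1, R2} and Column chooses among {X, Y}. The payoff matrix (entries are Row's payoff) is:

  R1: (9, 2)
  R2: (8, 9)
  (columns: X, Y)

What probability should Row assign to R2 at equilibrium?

7/8

Row minima: R1 → 2, R2 → 8; maximin = 8.
Column maxima: X → 9, Y → 9; minimax = 9.
8 ≠ 9, so there is no saddle point; optimal play is mixed.
Let Row play R1 with probability p. Expected payoff against X: 9p + 8(1−p) = p + 8; against Y: 2p + 9(1−p) = −7p + 9.
Setting these equal: p + 8 = −7p + 9 ⇒ 8p = 1 ⇒ p = 1/8, and the value is (1)·(1/8) + 8 = 65/8.
For Column: with q = P(X), equating R1's and R2's payoffs gives 7q + 2 = −q + 9 ⇒ q = 7/8.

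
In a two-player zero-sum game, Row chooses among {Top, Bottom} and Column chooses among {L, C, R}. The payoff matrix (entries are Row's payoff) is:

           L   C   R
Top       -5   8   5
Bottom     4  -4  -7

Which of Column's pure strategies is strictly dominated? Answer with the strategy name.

C

R holds Row's payoff strictly below C in every row: 5 < 8, -7 < -4.
So C is strictly dominated for Column.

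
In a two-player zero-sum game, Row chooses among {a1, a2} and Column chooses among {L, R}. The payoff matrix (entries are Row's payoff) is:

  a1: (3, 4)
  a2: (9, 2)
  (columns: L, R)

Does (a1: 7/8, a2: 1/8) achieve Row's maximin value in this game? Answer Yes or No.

Against L this mix gives (7/8)·3 + (1/8)·9 = 15/4.
Against R this mix gives (7/8)·4 + (1/8)·2 = 15/4.
All of Column's active replies (L, R) yield 15/4, and no column does worse for Row. The mix makes Column indifferent and guarantees 15/4, so it is optimal.

Yes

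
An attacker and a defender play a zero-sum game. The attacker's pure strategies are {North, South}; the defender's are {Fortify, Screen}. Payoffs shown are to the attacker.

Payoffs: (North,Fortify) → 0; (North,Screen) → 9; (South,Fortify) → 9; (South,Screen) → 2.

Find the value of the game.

81/16

Row minima: North → 0, South → 2; maximin = 2.
Column maxima: Fortify → 9, Screen → 9; minimax = 9.
2 ≠ 9, so there is no saddle point; optimal play is mixed.
Let the attacker play North with probability p. Expected payoff against Fortify: 0p + 9(1−p) = −9p + 9; against Screen: 9p + 2(1−p) = 7p + 2.
Setting these equal: −9p + 9 = 7p + 2 ⇒ −16p = -7 ⇒ p = 7/16, and the value is (-9)·(7/16) + 9 = 81/16.
For the defender: with q = P(Fortify), equating North's and South's payoffs gives −9q + 9 = 7q + 2 ⇒ q = 7/16.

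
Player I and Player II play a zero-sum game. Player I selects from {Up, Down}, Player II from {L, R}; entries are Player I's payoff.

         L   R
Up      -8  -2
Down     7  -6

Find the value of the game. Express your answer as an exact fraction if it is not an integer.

-62/19

Row minima: Up → -8, Down → -6; maximin = -6.
Column maxima: L → 7, R → -2; minimax = -2.
-6 ≠ -2, so there is no saddle point; optimal play is mixed.
Let Player I play Up with probability p. Expected payoff against L: (-8)p + 7(1−p) = −15p + 7; against R: (-2)p + (-6)(1−p) = 4p − 6.
Setting these equal: −15p + 7 = 4p − 6 ⇒ −19p = -13 ⇒ p = 13/19, and the value is (-15)·(13/19) + 7 = -62/19.
For Player II: with q = P(L), equating Up's and Down's payoffs gives −6q − 2 = 13q − 6 ⇒ q = 4/19.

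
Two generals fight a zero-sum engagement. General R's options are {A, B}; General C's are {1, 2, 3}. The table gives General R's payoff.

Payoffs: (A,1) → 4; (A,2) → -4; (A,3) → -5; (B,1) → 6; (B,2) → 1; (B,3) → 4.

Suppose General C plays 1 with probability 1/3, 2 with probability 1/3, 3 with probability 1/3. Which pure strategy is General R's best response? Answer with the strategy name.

B

Expected payoff of A: (1/3)·4 + (1/3)·(-4) + (1/3)·(-5) = -5/3.
Expected payoff of B: (1/3)·6 + (1/3)·1 + (1/3)·4 = 11/3.
The largest is 11/3, so General R's best response is B.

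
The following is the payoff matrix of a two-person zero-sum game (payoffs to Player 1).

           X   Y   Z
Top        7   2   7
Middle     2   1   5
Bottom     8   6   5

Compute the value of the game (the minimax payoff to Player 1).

Row minima: Top → 2, Middle → 1, Bottom → 5; maximin = 5.
Column maxima: X → 8, Y → 6, Z → 7; minimax = 6.
5 ≠ 6, so there is no saddle point; optimal play is mixed.
Middle is strictly dominated by Top, so Player 1 never plays it.
X is strictly dominated by Y (it gives Player 1 strictly more in every row), so Player 2 never plays it.
On the remaining 2×2 (Top, Bottom vs Y, Z):
Let Player 1 play Top with probability p. Expected payoff against Y: 2p + 6(1−p) = −4p + 6; against Z: 7p + 5(1−p) = 2p + 5.
Setting these equal: −4p + 6 = 2p + 5 ⇒ −6p = -1 ⇒ p = 1/6, and the value is (-4)·(1/6) + 6 = 16/3.
For Player 2: with q = P(Y), equating Top's and Bottom's payoffs gives −5q + 7 = q + 5 ⇒ q = 1/3.

16/3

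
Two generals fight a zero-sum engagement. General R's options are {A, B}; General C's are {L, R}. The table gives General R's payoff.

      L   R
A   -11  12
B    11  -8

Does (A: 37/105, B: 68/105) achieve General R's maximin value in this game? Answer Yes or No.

Against L this mix gives (37/105)·(-11) + (68/105)·11 = 341/105.
Against R this mix gives (37/105)·12 + (68/105)·(-8) = -20/21.
General C will play R, holding General R to -20/21. Shifting weight toward the row that does better against R would raise this floor (the equalizing mix achieves 22/21 against both R and L), so the proposed strategy is not optimal.

No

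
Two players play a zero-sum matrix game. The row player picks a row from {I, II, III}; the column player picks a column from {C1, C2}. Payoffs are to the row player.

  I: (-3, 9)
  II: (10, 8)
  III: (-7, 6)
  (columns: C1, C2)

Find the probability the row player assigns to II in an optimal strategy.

6/7

Row minima: I → -3, II → 8, III → -7; maximin = 8.
Column maxima: C1 → 10, C2 → 9; minimax = 9.
8 ≠ 9, so there is no saddle point; optimal play is mixed.
III is strictly dominated by I, so the row player never plays it.
On the remaining 2×2 (I, II vs C1, C2):
Let the row player play I with probability p. Expected payoff against C1: (-3)p + 10(1−p) = −13p + 10; against C2: 9p + 8(1−p) = p + 8.
Setting these equal: −13p + 10 = p + 8 ⇒ −14p = -2 ⇒ p = 1/7, and the value is (-13)·(1/7) + 10 = 57/7.
For the column player: with q = P(C1), equating I's and II's payoffs gives −12q + 9 = 2q + 8 ⇒ q = 1/14.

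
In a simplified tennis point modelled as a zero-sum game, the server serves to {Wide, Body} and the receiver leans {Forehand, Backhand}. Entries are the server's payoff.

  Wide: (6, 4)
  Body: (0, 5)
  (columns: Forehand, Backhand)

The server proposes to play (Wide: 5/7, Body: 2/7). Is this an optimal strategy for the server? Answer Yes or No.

Against Forehand this mix gives (5/7)·6 + (2/7)·0 = 30/7.
Against Backhand this mix gives (5/7)·4 + (2/7)·5 = 30/7.
All of the receiver's active replies (Forehand, Backhand) yield 30/7, and no column does worse for the server. The mix makes the receiver indifferent and guarantees 30/7, so it is optimal.

Yes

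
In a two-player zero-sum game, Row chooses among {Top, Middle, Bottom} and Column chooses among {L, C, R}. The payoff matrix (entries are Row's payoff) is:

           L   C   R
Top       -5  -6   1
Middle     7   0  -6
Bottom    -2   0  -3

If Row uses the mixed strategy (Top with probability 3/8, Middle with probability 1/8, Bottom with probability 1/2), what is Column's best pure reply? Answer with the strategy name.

C

If Column plays L, Row's expected payoff is (3/8)·(-5) + (1/8)·7 + (1/2)·(-2) = -2.
If Column plays C, Row's expected payoff is (3/8)·(-6) + (1/8)·0 + (1/2)·0 = -9/4.
If Column plays R, Row's expected payoff is (3/8)·1 + (1/8)·(-6) + (1/2)·(-3) = -15/8.
Column minimizes Row's payoff; the smallest is -9/4, so the best response is C.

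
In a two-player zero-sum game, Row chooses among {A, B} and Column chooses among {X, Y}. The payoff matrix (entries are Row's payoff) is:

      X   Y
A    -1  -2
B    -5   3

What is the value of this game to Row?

-13/9

Row minima: A → -2, B → -5; maximin = -2.
Column maxima: X → -1, Y → 3; minimax = -1.
-2 ≠ -1, so there is no saddle point; optimal play is mixed.
Let Row play A with probability p. Expected payoff against X: (-1)p + (-5)(1−p) = 4p − 5; against Y: (-2)p + 3(1−p) = −5p + 3.
Setting these equal: 4p − 5 = −5p + 3 ⇒ 9p = 8 ⇒ p = 8/9, and the value is (4)·(8/9) − 5 = -13/9.
For Column: with q = P(X), equating A's and B's payoffs gives q − 2 = −8q + 3 ⇒ q = 5/9.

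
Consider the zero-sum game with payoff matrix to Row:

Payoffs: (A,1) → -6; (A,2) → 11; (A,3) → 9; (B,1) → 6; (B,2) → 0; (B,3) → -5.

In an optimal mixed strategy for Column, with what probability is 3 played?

Row minima: A → -6, B → -5; maximin = -5.
Column maxima: 1 → 6, 2 → 11, 3 → 9; minimax = 6.
-5 ≠ 6, so there is no saddle point; optimal play is mixed.
2 is strictly dominated by 3 (it gives Row strictly more in every row), so Column never plays it.
On the remaining 2×2 (A, B vs 1, 3):
Let Row play A with probability p. Expected payoff against 1: (-6)p + 6(1−p) = −12p + 6; against 3: 9p + (-5)(1−p) = 14p − 5.
Setting these equal: −12p + 6 = 14p − 5 ⇒ −26p = -11 ⇒ p = 11/26, and the value is (-12)·(11/26) + 6 = 12/13.
For Column: with q = P(1), equating A's and B's payoffs gives −15q + 9 = 11q − 5 ⇒ q = 7/13.

6/13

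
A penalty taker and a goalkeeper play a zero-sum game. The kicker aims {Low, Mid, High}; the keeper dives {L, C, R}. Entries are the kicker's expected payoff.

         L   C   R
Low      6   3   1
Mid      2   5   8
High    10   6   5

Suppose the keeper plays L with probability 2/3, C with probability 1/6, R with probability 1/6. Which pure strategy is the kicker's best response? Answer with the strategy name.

High

Expected payoff of Low: (2/3)·6 + (1/6)·3 + (1/6)·1 = 14/3.
Expected payoff of Mid: (2/3)·2 + (1/6)·5 + (1/6)·8 = 7/2.
Expected payoff of High: (2/3)·10 + (1/6)·6 + (1/6)·5 = 17/2.
The largest is 17/2, so the kicker's best response is High.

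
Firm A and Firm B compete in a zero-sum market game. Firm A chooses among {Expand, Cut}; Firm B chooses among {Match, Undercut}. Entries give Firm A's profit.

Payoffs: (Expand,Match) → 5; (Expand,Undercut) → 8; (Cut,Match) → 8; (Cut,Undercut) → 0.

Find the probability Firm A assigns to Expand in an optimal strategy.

8/11

Row minima: Expand → 5, Cut → 0; maximin = 5.
Column maxima: Match → 8, Undercut → 8; minimax = 8.
5 ≠ 8, so there is no saddle point; optimal play is mixed.
Let Firm A play Expand with probability p. Expected payoff against Match: 5p + 8(1−p) = −3p + 8; against Undercut: 8p + 0(1−p) = 8p.
Setting these equal: −3p + 8 = 8p ⇒ −11p = -8 ⇒ p = 8/11, and the value is (-3)·(8/11) + 8 = 64/11.
For Firm B: with q = P(Match), equating Expand's and Cut's payoffs gives −3q + 8 = 8q ⇒ q = 8/11.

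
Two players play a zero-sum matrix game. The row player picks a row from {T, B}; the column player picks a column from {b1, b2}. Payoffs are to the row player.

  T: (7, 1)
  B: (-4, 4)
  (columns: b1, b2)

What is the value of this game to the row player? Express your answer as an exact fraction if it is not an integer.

16/7

Row minima: T → 1, B → -4; maximin = 1.
Column maxima: b1 → 7, b2 → 4; minimax = 4.
1 ≠ 4, so there is no saddle point; optimal play is mixed.
Let the row player play T with probability p. Expected payoff against b1: 7p + (-4)(1−p) = 11p − 4; against b2: 1p + 4(1−p) = −3p + 4.
Setting these equal: 11p − 4 = −3p + 4 ⇒ 14p = 8 ⇒ p = 4/7, and the value is (11)·(4/7) − 4 = 16/7.
For the column player: with q = P(b1), equating T's and B's payoffs gives 6q + 1 = −8q + 4 ⇒ q = 3/14.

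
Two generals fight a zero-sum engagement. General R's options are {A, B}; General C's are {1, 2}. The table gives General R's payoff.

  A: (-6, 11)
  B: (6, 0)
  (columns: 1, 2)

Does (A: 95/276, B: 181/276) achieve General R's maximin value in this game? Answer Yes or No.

No

Against 1 this mix gives (95/276)·(-6) + (181/276)·6 = 43/23.
Against 2 this mix gives (95/276)·11 + (181/276)·0 = 1045/276.
General C will play 1, holding General R to 43/23. Shifting weight toward the row that does better against 1 would raise this floor (the equalizing mix achieves 66/23 against both 1 and 2), so the proposed strategy is not optimal.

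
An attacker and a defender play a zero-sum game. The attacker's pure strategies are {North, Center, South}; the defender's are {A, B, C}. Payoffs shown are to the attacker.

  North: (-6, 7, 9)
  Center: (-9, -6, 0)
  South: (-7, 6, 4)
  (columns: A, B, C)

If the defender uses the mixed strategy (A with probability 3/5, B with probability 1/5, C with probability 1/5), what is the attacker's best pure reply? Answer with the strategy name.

Expected payoff of North: (3/5)·(-6) + (1/5)·7 + (1/5)·9 = -2/5.
Expected payoff of Center: (3/5)·(-9) + (1/5)·(-6) + (1/5)·0 = -33/5.
Expected payoff of South: (3/5)·(-7) + (1/5)·6 + (1/5)·4 = -11/5.
The largest is -2/5, so the attacker's best response is North.

North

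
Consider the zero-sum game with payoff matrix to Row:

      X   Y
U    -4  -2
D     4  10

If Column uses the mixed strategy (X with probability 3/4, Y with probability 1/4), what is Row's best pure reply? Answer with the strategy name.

Expected payoff of U: (3/4)·(-4) + (1/4)·(-2) = -7/2.
Expected payoff of D: (3/4)·4 + (1/4)·10 = 11/2.
The largest is 11/2, so Row's best response is D.

D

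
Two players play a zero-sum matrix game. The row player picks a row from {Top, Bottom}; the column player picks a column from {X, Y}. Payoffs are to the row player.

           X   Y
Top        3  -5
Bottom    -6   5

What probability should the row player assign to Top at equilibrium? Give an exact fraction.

11/19

Row minima: Top → -5, Bottom → -6; maximin = -5.
Column maxima: X → 3, Y → 5; minimax = 3.
-5 ≠ 3, so there is no saddle point; optimal play is mixed.
Let the row player play Top with probability p. Expected payoff against X: 3p + (-6)(1−p) = 9p − 6; against Y: (-5)p + 5(1−p) = −10p + 5.
Setting these equal: 9p − 6 = −10p + 5 ⇒ 19p = 11 ⇒ p = 11/19, and the value is (9)·(11/19) − 6 = -15/19.
For the column player: with q = P(X), equating Top's and Bottom's payoffs gives 8q − 5 = −11q + 5 ⇒ q = 10/19.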